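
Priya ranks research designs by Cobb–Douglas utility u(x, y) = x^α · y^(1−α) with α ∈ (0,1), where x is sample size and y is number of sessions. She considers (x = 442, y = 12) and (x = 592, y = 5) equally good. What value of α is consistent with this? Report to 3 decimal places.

α ≈ 0.750

Set the two utilities equal: 442^α·12^(1−α) = 592^α·5^(1−α).
Taking logs: α·ln 442 + (1−α)·ln 12 = α·ln 592 + (1−α)·ln 5, i.e. α·-0.292197 = (1−α)·-0.875469.
With A = -0.292197 and B = -0.875469: α·A = (1−α)·B, so α = B/(A+B) = -0.875469/-1.167666 ≈ 0.750.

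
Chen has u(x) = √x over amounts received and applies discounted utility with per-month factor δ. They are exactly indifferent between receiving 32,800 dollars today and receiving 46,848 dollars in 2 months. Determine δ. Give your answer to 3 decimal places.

δ ≈ 0.915

The payoff in 2 months is discounted by δ^2, so u(32800) = δ^2·u(46848) and δ^2 = u(32800)/u(46848).
Since u(x) = √x, δ^2 = √(32800/46848) = 0.83674.
Taking the square root: δ = 0.83674^(1/2) ≈ 0.915.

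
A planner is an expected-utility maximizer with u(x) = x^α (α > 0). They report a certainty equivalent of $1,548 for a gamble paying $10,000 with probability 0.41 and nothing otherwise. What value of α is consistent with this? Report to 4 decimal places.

α ≈ 0.4779

The lottery's expected utility is 0.41·u(10000) + 0.59·u(0) = 0.41·10000^α (since u(0) = 0 for α > 0).
Indifference: 1548^α = 0.41·10000^α, so (1548/10000)^α = 0.41.
Taking logs: α·ln(1548/10000) = ln(0.41), so α = -0.8915981 / -1.8656213 ≈ 0.4779.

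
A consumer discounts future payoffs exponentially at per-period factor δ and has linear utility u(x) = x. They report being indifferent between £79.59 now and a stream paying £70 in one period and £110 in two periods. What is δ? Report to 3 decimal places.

Present value of the stream is 70·δ + 110·δ². Indifference gives 70δ + 110δ² = 79.59.
Rearranged: 110δ² + 70δ − 79.59 = 0.
By the quadratic formula (taking the positive root), δ = (−70 + √39919.60) / 220 ≈ 0.590.

δ ≈ 0.590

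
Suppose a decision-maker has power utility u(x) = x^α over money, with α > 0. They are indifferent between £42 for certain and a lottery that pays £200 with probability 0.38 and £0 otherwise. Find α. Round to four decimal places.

The lottery's expected utility is 0.38·u(200) + 0.62·u(0) = 0.38·200^α (since u(0) = 0 for α > 0).
Indifference: 42^α = 0.38·200^α, so (42/200)^α = 0.38.
Take logs: α = ln 0.38 / ln(42/200) ≈ 0.619989.

α ≈ 0.6200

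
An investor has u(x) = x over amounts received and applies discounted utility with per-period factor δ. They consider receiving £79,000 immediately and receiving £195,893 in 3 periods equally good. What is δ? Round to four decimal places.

δ ≈ 0.7388

Equating discounted utilities: u(79000) = δ^3·u(195893) ⇒ δ^3 = u(79000)/u(195893).
With u(x) = x: δ^3 = 79000/195893 = 0.40328.
Hence δ = (0.40328)^(1/3) = 0.738816.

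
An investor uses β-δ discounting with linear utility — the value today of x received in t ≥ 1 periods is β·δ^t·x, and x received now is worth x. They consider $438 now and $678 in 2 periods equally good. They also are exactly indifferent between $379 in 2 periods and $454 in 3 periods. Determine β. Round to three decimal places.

β ≈ 0.927

From the later pair, β·δ^2·379 = β·δ^3·454; dividing through, δ = 379/454 = 0.83480.
The first indifference: 438 = β·δ^2·678, so β = 438/(δ^2·678) = 438/(0.69689·678) ≈ 0.927.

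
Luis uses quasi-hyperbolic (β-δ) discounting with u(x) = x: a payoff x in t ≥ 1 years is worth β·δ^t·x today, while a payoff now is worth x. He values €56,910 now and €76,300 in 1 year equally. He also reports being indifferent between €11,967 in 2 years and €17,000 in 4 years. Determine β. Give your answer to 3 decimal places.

β ≈ 0.889

The second indifference involves only future payoffs, so β cancels: β·δ^2·11967 = β·δ^4·17000, giving δ^2 = 11967/17000 = 0.70394, so δ = 0.83901.
Now use the now-vs-future pair: 56910 = β·δ·76300 gives β = 56910/(0.83901·76300) ≈ 0.889.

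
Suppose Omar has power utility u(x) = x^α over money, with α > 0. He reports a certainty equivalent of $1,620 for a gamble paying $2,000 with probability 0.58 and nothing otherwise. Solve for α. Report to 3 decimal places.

α ≈ 2.585

Since u(0) = 0, the lottery's EU is 0.58·2000^α.
Setting u(1620) equal to that: 1620^α = 0.58·2000^α ⇒ (1620/2000)^α = 0.58.
α = ln(0.58) / ln(1620/2000) = -0.544727/-0.210721 ≈ 2.585.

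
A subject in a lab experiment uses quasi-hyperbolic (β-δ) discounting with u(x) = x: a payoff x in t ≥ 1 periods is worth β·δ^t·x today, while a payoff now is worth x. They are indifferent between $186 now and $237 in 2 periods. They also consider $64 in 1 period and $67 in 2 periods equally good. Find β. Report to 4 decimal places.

Both payoffs in the second observation are in the future, so β drops out: δ^1·64 = δ^2·67 ⇒ δ = 64/67 = 0.95522.
Now use the now-vs-future pair: 186 = β·δ^2·237 gives β = 186/(0.91245·237) ≈ 0.8601.

β ≈ 0.8601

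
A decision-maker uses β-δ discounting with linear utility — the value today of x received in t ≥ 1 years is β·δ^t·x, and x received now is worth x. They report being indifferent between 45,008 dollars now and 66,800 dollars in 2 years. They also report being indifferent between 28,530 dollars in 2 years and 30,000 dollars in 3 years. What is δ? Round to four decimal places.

Both payoffs in the second observation are in the future, so β drops out: δ^2·28530 = δ^3·30000 ⇒ δ = 28530/30000 = 0.95100.

δ ≈ 0.9510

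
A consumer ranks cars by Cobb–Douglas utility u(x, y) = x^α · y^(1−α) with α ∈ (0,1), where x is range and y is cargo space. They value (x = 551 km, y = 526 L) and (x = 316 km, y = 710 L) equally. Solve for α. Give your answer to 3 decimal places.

Indifference: 551^α · 526^(1−α) = 316^α · 710^(1−α).
Rearrange to (551/316)^α = (710/526)^(1−α) and take logs: α·0.555993 = (1−α)·0.299964.
So α/(1−α) = (0.299964)/(0.555993) = 0.539510, and α = 0.539510/1.539510 ≈ 0.350.

α ≈ 0.350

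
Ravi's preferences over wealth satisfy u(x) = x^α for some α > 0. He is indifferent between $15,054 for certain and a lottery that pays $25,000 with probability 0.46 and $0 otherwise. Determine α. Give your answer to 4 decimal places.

EU(lottery) = 0.46·25000^α + 0.54·0 = 0.46·25000^α.
Indifference: 15054^α = 0.46·25000^α, so (15054/25000)^α = 0.46.
Taking logs: α·ln(15054/25000) = ln(0.46), so α = -0.7765288 / -0.5072321 ≈ 1.5309.

α ≈ 1.5309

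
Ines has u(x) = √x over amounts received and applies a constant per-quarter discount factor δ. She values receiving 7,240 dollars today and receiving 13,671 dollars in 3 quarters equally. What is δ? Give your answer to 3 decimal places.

δ ≈ 0.899

Equating discounted utilities: u(7240) = δ^3·u(13671) ⇒ δ^3 = u(7240)/u(13671).
With u(x) = √x: δ^3 = √7240/√13671 = √(7240/13671) = 0.72773.
Hence δ = (0.72773)^(1/3) = 0.89948.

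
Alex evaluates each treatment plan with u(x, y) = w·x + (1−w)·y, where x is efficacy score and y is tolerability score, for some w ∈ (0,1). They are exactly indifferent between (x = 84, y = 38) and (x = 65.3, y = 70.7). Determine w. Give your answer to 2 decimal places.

w = 0.64

Equating utilities: w·84 + (1−w)·38 = w·65.3 + (1−w)·70.7.
Rearranging, 18.7·w − 32.7·(1−w) = 0.
The marginal rate of substitution is 32.7/18.7, so w = 32.7/(18.7+32.7) = 0.64.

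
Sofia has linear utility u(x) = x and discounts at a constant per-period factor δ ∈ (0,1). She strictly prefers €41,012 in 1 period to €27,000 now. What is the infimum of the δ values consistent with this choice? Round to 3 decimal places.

The preference means 27000 < δ·41012.
So δ > 27000/41012 = 0.65834.

δ > 0.658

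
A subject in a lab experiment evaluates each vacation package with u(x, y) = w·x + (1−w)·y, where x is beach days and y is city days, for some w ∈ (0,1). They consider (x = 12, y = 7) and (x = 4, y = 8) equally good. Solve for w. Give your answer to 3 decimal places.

Indifference: w·12 + (1−w)·7 = w·4 + (1−w)·8.
w·(12−4) = (1−w)·(8−7), i.e. w·8 = (1−w)·1.
So w/(1−w) = 1/8 = 0.1250, giving w = 1/(8+1) = 0.111.

w = 0.111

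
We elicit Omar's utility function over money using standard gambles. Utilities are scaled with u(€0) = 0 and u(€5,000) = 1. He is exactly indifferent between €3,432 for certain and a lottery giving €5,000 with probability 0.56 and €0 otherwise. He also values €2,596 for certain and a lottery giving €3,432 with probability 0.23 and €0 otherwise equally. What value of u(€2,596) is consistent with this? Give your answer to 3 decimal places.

The first gamble pins u(€3,432): it must equal 0.56·1 + 0.44·0 = 0.56.
The second indifference gives u(€2,596) = 0.23·u(€3,432) + 0.77·u(€0) = 0.23·0.56 + 0.77·0.00 = 0.1288.

0.129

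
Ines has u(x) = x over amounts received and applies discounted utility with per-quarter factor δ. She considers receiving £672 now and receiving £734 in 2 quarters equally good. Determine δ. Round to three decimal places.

Indifference means u(672) = δ^2 · u(734), so δ^2 = u(672)/u(734).
With u(x) = x: δ^2 = 672/734 = 0.91553.
So δ = 0.91553^(1/2) ≈ 0.957.

δ ≈ 0.957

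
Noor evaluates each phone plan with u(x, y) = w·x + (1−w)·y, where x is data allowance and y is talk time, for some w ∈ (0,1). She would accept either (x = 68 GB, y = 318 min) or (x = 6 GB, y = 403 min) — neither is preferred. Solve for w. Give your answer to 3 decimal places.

w = 0.578

Equating utilities: w·68 + (1−w)·318 = w·6 + (1−w)·403.
Collecting terms: w·62 = (1−w)·85.
Hence w = 85/(62+85) = 85/147 = 0.578.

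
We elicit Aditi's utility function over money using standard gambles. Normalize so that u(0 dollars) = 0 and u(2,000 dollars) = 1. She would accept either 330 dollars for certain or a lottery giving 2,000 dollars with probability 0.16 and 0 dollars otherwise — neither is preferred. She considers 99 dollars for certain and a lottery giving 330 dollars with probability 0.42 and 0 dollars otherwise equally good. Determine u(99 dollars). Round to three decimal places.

0.067

First, u(330 dollars) = 0.16·u(2,000 dollars) + 0.84·u(0 dollars) = 0.16.
The second indifference gives u(99 dollars) = 0.42·u(330 dollars) + 0.58·u(0 dollars) = 0.42·0.16 + 0.58·0.00 = 0.0672.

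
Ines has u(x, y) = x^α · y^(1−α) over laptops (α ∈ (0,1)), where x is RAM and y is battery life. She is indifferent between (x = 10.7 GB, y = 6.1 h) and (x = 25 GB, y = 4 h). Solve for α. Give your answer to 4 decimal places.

α ≈ 0.3321

Indifference: 10.7^α · 6.1^(1−α) = 25^α · 4^(1−α).
Taking logs: α·ln 10.7 + (1−α)·ln 6.1 = α·ln 25 + (1−α)·ln 4, i.e. α·-0.8486321 = (1−α)·-0.4219944.
With A = -0.8486321 and B = -0.4219944: α·A = (1−α)·B, so α = B/(A+B) = -0.4219944/-1.2706265 ≈ 0.3321.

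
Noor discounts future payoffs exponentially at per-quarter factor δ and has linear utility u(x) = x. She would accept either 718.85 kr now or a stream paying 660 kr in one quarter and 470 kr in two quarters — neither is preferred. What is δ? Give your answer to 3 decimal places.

δ ≈ 0.720

The stream is worth 660δ + 470δ² today, so 660δ + 470δ² = 718.85.
Rearranged: 470δ² + 660δ − 718.85 = 0.
The positive root is δ = [−660 + √(660² + 4·470·718.85)] / (2·470) = (−660 + 1336.801)/940 ≈ 0.720.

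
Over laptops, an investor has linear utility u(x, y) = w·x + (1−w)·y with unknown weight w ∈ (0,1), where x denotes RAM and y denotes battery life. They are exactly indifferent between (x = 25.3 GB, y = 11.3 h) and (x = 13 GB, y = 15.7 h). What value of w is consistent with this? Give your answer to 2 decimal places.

w = 0.26

Equating utilities: w·25.3 + (1−w)·11.3 = w·13 + (1−w)·15.7.
w·(25.3−13) = (1−w)·(15.7−11.3), i.e. w·12.3 = (1−w)·4.4.
So w/(1−w) = 4.4/12.3 = 0.3577, giving w = 4.4/(12.3+4.4) = 0.26.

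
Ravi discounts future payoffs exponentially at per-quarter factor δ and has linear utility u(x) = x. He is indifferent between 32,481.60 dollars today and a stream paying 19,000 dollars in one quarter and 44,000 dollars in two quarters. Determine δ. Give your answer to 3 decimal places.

The stream is worth 19000δ + 44000δ² today, so 19000δ + 44000δ² = 32481.60.
Rearranged: 44000δ² + 19000δ − 32481.60 = 0.
By the quadratic formula (taking the positive root), δ = (−19000 + √6077761600.00) / 88000 ≈ 0.670.

δ ≈ 0.670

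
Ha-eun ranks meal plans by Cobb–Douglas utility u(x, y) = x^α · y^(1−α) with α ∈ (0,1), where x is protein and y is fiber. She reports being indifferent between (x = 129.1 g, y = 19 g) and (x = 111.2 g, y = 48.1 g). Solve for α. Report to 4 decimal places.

α ≈ 0.8616

Set the two utilities equal: 129.1^α·19^(1−α) = 111.2^α·48.1^(1−α).
Rearrange to (129.1/111.2)^α = (48.1/19)^(1−α) and take logs: α·0.1492569 = (1−α)·0.9288432.
With A = 0.1492569 and B = 0.9288432: α·A = (1−α)·B, so α = B/(A+B) = 0.9288432/1.0781001 ≈ 0.8616.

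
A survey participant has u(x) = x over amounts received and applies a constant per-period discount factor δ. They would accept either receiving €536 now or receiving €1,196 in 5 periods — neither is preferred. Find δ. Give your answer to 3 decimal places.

Equating discounted utilities: u(536) = δ^5·u(1196) ⇒ δ^5 = u(536)/u(1196).
With u(x) = x: δ^5 = 536/1196 = 0.44816.
So δ = 0.44816^(1/5) ≈ 0.852.

δ ≈ 0.852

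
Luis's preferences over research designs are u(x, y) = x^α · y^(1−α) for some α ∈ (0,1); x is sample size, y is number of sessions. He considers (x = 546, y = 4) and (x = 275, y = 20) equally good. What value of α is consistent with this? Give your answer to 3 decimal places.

Set the two utilities equal: 546^α·4^(1−α) = 275^α·20^(1−α).
Taking logs: α·ln 546 + (1−α)·ln 4 = α·ln 275 + (1−α)·ln 20, i.e. α·0.685848 = (1−α)·1.609438.
So α/(1−α) = (1.609438)/(0.685848) = 2.346639, and α = 2.346639/3.346639 ≈ 0.701.

α ≈ 0.701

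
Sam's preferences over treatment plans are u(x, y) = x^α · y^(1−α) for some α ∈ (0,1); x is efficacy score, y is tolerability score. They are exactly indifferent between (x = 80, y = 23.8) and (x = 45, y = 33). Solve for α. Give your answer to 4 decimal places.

α ≈ 0.3623

Set the two utilities equal: 80^α·23.8^(1−α) = 45^α·33^(1−α).
Taking logs: α·ln 80 + (1−α)·ln 23.8 = α·ln 45 + (1−α)·ln 33, i.e. α·0.5753641 = (1−α)·0.3268220.
Thus α·(0.9021861) = 0.3268220, so α = 0.3268220/0.9021861 ≈ 0.3623.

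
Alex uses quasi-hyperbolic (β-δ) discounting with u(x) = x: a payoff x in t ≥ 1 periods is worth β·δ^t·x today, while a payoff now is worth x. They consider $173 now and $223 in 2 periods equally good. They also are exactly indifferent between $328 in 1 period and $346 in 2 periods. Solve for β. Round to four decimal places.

β ≈ 0.8633

Both payoffs in the second observation are in the future, so β drops out: δ^1·328 = δ^2·346 ⇒ δ = 328/346 = 0.94798.
The first indifference: 173 = β·δ^2·223, so β = 173/(δ^2·223) = 173/(0.89866·223) ≈ 0.8633.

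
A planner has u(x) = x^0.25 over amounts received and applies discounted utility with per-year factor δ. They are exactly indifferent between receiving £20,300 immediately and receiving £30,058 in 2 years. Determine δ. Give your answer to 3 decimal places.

δ ≈ 0.952

The payoff in 2 years is discounted by δ^2, so u(20300) = δ^2·u(30058) and δ^2 = u(20300)/u(30058).
Since u(x) = x^0.25, δ^2 = (20300/30058)^0.25 = 0.67536^0.25 = 0.90653.
Taking the square root: δ = 0.90653^(1/2) ≈ 0.952.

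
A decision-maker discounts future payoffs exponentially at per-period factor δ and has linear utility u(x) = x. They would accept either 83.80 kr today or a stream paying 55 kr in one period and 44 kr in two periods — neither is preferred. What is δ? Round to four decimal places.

Equating present values: 83.80 = 55δ + 44δ².
That is, 44δ² + 55δ − 83.80 = 0, a quadratic in δ.
δ = (−55 + √(55² + 4·44·83.80)) / (2·44) = (−55 + √17773.80) / 88 ≈ 0.8900.

δ ≈ 0.8900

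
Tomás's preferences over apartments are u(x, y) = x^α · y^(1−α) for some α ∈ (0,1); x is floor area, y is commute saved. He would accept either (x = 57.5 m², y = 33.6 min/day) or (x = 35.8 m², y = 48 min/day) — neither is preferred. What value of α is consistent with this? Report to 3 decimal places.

α ≈ 0.429

The Cobb–Douglas utilities coincide, so 57.5^α·33.6^(1−α) = 35.8^α·48^(1−α).
(57.5/35.8)^α = (48/33.6)^(1−α); take logs: α·ln(57.5/35.8) = (1−α)·ln(48/33.6), i.e. α·0.473837 = (1−α)·0.356675.
With A = 0.473837 and B = 0.356675: α·A = (1−α)·B, so α = B/(A+B) = 0.356675/0.830512 ≈ 0.429.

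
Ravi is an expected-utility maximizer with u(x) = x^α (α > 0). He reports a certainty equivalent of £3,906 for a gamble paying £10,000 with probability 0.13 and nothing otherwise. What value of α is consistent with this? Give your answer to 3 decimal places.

The lottery's expected utility is 0.13·u(10000) + 0.87·u(0) = 0.13·10000^α (since u(0) = 0 for α > 0).
Equating: 3906^α = 0.13·10000^α, i.e. 0.3906^α = 0.13.
Taking logs: α·ln(3906/10000) = ln(0.13), so α = -2.040221 / -0.940071 ≈ 2.170.

α ≈ 2.170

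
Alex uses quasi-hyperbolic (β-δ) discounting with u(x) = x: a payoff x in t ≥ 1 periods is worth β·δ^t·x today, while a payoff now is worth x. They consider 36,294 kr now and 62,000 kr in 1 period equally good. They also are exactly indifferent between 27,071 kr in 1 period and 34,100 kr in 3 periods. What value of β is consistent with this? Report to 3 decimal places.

From the later pair, β·δ^1·27071 = β·δ^3·34100; dividing through, δ^2 = 27071/34100 = 0.79387, so δ = 0.89099.
Substituting δ into 36294 = β·δ·62000: β = 36294/(55241.651) ≈ 0.657.

β ≈ 0.657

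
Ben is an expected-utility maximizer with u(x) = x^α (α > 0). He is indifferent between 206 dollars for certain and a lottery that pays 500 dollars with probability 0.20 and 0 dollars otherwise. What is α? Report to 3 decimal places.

Since u(0) = 0, the lottery's EU is 0.20·500^α.
Equating: 206^α = 0.20·500^α, i.e. 0.4120^α = 0.20.
α = ln(0.20) / ln(206/500) = -1.609438/-0.886732 ≈ 1.815.

α ≈ 1.815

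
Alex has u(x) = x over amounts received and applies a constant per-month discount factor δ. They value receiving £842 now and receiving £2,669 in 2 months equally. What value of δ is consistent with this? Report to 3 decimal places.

δ ≈ 0.562

The payoff in 2 months is discounted by δ^2, so u(842) = δ^2·u(2669) and δ^2 = u(842)/u(2669).
With u(x) = x: δ^2 = 842/2669 = 0.31547.
Taking the square root: δ = 0.31547^(1/2) ≈ 0.562.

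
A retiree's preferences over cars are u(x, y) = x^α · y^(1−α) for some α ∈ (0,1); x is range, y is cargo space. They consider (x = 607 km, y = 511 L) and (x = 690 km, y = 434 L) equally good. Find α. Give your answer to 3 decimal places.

α ≈ 0.560

Indifference: 607^α · 511^(1−α) = 690^α · 434^(1−α).
(607/690)^α = (434/511)^(1−α); take logs: α·ln(607/690) = (1−α)·ln(434/511), i.e. α·-0.128163 = (1−α)·-0.163325.
With A = -0.128163 and B = -0.163325: α·A = (1−α)·B, so α = B/(A+B) = -0.163325/-0.291488 ≈ 0.560.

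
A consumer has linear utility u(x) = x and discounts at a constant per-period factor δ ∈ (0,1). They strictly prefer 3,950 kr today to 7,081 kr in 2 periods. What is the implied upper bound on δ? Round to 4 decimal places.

Under u(x) = x this choice says 3950 > δ^2·7081.
Hence δ^2 < 3950/7081 = 0.55783, and x ↦ x^(1/2) is increasing on (0,∞).
δ < (3950/7081)^(1/2) ≈ 0.7469.

δ < 0.7469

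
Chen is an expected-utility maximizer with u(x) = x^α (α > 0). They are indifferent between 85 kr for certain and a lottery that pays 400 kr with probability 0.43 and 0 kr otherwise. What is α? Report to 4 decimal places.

The lottery's expected utility is 0.43·u(400) + 0.57·u(0) = 0.43·400^α (since u(0) = 0 for α > 0).
Indifference: 85^α = 0.43·400^α, so (85/400)^α = 0.43.
Take logs: α = ln 0.43 / ln(85/400) ≈ 0.544914.

α ≈ 0.5449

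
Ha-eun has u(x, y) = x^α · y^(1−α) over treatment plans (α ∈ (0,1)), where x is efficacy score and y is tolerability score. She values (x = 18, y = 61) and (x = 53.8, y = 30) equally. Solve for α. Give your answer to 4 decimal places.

α ≈ 0.3933

Set the two utilities equal: 18^α·61^(1−α) = 53.8^α·30^(1−α).
Taking logs: α·ln 18 + (1−α)·ln 61 = α·ln 53.8 + (1−α)·ln 30, i.e. α·-1.0949017 = (1−α)·-0.7096765.
With A = -1.0949017 and B = -0.7096765: α·A = (1−α)·B, so α = B/(A+B) = -0.7096765/-1.8045782 ≈ 0.3933.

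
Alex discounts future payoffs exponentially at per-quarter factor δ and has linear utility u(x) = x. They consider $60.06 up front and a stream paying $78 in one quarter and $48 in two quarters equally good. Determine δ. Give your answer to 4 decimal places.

δ ≈ 0.5700

Present value of the stream is 78·δ + 48·δ². Indifference gives 78δ + 48δ² = 60.06.
So 48δ² + 78δ − 60.06 = 0.
δ = (−78 + √(78² + 4·48·60.06)) / (2·48) = (−78 + √17615.52) / 96 ≈ 0.5700.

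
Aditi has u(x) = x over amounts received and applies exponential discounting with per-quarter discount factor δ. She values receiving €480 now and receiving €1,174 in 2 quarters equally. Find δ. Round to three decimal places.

Equating discounted utilities: u(480) = δ^2·u(1174) ⇒ δ^2 = u(480)/u(1174).
With u(x) = x: δ^2 = 480/1174 = 0.40886.
So δ = 0.40886^(1/2) ≈ 0.639.

δ ≈ 0.639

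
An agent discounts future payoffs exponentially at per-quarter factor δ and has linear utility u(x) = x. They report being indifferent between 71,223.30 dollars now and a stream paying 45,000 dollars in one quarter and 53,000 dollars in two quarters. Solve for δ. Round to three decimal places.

δ ≈ 0.810

Present value of the stream is 45000·δ + 53000·δ². Indifference gives 45000δ + 53000δ² = 71223.30.
Rearranged: 53000δ² + 45000δ − 71223.30 = 0.
By the quadratic formula (taking the positive root), δ = (−45000 + √17124339600.00) / 106000 ≈ 0.810.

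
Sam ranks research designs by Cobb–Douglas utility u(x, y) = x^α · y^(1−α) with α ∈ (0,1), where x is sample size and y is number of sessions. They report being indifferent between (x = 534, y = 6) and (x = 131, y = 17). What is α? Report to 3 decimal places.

Set the two utilities equal: 534^α·6^(1−α) = 131^α·17^(1−α).
(534/131)^α = (17/6)^(1−α); take logs: α·ln(534/131) = (1−α)·ln(17/6), i.e. α·1.405199 = (1−α)·1.041454.
Thus α·(2.446653) = 1.041454, so α = 1.041454/2.446653 ≈ 0.426.

α ≈ 0.426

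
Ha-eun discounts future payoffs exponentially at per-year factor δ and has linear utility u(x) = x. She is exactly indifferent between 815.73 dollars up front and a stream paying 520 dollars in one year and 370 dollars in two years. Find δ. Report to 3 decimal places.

Equating present values: 815.73 = 520δ + 370δ².
Rearranged: 370δ² + 520δ − 815.73 = 0.
δ = (−520 + √(520² + 4·370·815.73)) / (2·370) = (−520 + √1477680.40) / 740 ≈ 0.940.

δ ≈ 0.940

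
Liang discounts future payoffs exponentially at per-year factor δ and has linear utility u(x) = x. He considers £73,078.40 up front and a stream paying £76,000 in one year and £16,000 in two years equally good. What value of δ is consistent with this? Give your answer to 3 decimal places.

δ ≈ 0.820

Equating present values: 73078.40 = 76000δ + 16000δ².
So 16000δ² + 76000δ − 73078.40 = 0.
By the quadratic formula (taking the positive root), δ = (−76000 + √10453017600.00) / 32000 ≈ 0.820.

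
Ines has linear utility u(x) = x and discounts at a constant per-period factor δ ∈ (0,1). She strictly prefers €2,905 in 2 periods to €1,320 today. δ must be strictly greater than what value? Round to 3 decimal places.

δ > 0.674

Comparing present values: 1320 < δ^2·2905.
Hence δ^2 > 1320/2905 = 0.45439, and x ↦ x^(1/2) is increasing on (0,∞).
δ > (1320/2905)^(1/2) ≈ 0.674.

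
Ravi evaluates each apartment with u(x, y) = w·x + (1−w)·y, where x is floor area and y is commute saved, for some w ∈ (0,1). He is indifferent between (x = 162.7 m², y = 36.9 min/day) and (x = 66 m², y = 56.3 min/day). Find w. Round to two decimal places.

u(162.7,36.9) = u(66,56.3) means w·162.7 + (1−w)·36.9 = w·66 + (1−w)·56.3.
Collecting terms: w·96.7 = (1−w)·19.4.
Hence w = 19.4/(96.7+19.4) = 19.4/116.1 = 0.17.

w = 0.17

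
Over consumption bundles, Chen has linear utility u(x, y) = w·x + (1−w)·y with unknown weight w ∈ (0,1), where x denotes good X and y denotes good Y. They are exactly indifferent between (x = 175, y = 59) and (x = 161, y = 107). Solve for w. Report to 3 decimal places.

Indifference: w·175 + (1−w)·59 = w·161 + (1−w)·107.
Collecting terms: w·14 = (1−w)·48.
The marginal rate of substitution is 48/14, so w = 48/(14+48) = 0.774.

w = 0.774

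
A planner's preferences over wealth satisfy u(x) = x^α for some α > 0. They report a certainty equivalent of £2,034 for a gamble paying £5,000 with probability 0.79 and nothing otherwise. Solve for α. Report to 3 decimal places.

α ≈ 0.262

Since u(0) = 0, the lottery's EU is 0.79·5000^α.
Equating: 2034^α = 0.79·5000^α, i.e. 0.4068^α = 0.79.
α = ln(0.79) / ln(2034/5000) = -0.235722/-0.899434 ≈ 0.262.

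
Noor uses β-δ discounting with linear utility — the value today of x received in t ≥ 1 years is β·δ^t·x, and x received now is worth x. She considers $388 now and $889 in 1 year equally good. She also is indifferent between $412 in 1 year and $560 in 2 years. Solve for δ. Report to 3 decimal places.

δ ≈ 0.736

The second indifference involves only future payoffs, so β cancels: β·δ^1·412 = β·δ^2·560, giving δ = 412/560 = 0.73571.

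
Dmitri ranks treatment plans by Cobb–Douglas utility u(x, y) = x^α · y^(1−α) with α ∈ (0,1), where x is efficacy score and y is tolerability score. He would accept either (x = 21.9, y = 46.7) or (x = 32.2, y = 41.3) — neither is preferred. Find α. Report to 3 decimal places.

Set the two utilities equal: 21.9^α·46.7^(1−α) = 32.2^α·41.3^(1−α).
Taking logs: α·ln 21.9 + (1−α)·ln 46.7 = α·ln 32.2 + (1−α)·ln 41.3, i.e. α·-0.385480 = (1−α)·-0.122882.
So α/(1−α) = (-0.122882)/(-0.385480) = 0.318777, and α = 0.318777/1.318777 ≈ 0.242.

α ≈ 0.242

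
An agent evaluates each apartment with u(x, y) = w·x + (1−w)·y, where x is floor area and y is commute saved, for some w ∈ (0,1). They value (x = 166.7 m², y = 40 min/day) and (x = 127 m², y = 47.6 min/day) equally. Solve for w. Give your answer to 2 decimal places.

w = 0.16

u(166.7,40) = u(127,47.6) means w·166.7 + (1−w)·40 = w·127 + (1−w)·47.6.
w·(166.7−127) = (1−w)·(47.6−40), i.e. w·39.7 = (1−w)·7.6.
Hence w = 7.6/(39.7+7.6) = 7.6/47.3 = 0.16.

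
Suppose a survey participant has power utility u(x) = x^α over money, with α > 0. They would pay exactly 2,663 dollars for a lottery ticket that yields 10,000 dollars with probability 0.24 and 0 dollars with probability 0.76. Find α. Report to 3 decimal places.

The lottery's expected utility is 0.24·u(10000) + 0.76·u(0) = 0.24·10000^α (since u(0) = 0 for α > 0).
Setting u(2663) equal to that: 2663^α = 0.24·10000^α ⇒ (2663/10000)^α = 0.24.
Taking logs: α·ln(2663/10000) = ln(0.24), so α = -1.427116 / -1.323132 ≈ 1.079.

α ≈ 1.079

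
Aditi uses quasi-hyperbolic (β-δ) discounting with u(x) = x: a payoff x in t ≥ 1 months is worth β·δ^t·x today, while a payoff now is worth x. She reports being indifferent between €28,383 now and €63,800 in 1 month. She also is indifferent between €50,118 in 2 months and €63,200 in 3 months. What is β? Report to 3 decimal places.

β ≈ 0.561

Both payoffs in the second observation are in the future, so β drops out: δ^2·50118 = δ^3·63200 ⇒ δ = 50118/63200 = 0.79301.
Now use the now-vs-future pair: 28383 = β·δ·63800 gives β = 28383/(0.79301·63800) ≈ 0.561.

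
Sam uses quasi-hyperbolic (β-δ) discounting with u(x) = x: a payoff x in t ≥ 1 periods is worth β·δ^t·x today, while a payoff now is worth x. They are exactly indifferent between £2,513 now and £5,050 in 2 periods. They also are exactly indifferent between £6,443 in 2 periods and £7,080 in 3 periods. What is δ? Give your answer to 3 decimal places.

The second indifference involves only future payoffs, so β cancels: β·δ^2·6443 = β·δ^3·7080, giving δ = 6443/7080 = 0.91003.

δ ≈ 0.910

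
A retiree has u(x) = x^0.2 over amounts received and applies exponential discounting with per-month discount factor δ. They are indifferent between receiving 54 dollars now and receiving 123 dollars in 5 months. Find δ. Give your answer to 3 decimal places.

Indifference means u(54) = δ^5 · u(123), so δ^5 = u(54)/u(123).
With u(x) = x^0.2: δ^5 = 54^0.2/123^0.2 = (54/123)^0.2 = 0.84820.
So δ = 0.84820^(1/5) ≈ 0.968.

δ ≈ 0.968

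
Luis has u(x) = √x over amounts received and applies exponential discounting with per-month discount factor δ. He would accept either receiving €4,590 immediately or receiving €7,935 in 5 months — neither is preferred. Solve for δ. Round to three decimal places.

Equating discounted utilities: u(4590) = δ^5·u(7935) ⇒ δ^5 = u(4590)/u(7935).
Since u(x) = √x, δ^5 = √(4590/7935) = 0.76056.
Hence δ = (0.76056)^(1/5) = 0.94673.

δ ≈ 0.947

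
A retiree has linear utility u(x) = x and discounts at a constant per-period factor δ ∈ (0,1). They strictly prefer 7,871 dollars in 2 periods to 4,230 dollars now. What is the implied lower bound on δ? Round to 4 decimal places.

δ > 0.7331

The preference means 4230 < δ^2·7871.
Dividing by 7871: δ^2 > 0.53742. Both sides are positive, so the square root keeps the direction.
δ > 0.53742^(1/2) = 0.7331.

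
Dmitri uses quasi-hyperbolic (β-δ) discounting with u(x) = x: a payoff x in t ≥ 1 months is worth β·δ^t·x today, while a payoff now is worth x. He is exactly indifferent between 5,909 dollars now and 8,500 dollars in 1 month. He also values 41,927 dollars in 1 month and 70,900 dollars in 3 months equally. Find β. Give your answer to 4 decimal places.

β ≈ 0.9040

Both payoffs in the second observation are in the future, so β drops out: δ^1·41927 = δ^3·70900 ⇒ δ^2 = 41927/70900 = 0.59135, so δ = 0.76900.
Now use the now-vs-future pair: 5909 = β·δ·8500 gives β = 5909/(0.76900·8500) ≈ 0.9040.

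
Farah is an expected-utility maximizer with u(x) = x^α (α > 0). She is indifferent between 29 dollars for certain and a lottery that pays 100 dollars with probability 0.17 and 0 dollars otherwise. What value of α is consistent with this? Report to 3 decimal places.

EU(lottery) = 0.17·100^α + 0.83·0 = 0.17·100^α.
Indifference: 29^α = 0.17·100^α, so (29/100)^α = 0.17.
Taking logs: α·ln(29/100) = ln(0.17), so α = -1.771957 / -1.237874 ≈ 1.431.

α ≈ 1.431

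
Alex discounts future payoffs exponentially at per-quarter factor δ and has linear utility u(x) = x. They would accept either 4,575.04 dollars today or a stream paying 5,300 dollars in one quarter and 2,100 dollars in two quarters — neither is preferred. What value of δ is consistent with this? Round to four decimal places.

Present value of the stream is 5300·δ + 2100·δ². Indifference gives 5300δ + 2100δ² = 4575.04.
So 2100δ² + 5300δ − 4575.04 = 0.
δ = (−5300 + √(5300² + 4·2100·4575.04)) / (2·2100) = (−5300 + √66520336.00) / 4200 ≈ 0.6800.

δ ≈ 0.6800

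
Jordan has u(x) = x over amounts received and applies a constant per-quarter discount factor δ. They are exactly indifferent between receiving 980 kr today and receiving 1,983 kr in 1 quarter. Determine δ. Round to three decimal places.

Indifference means u(980) = δ · u(1983), so δ = u(980)/u(1983).
With u(x) = x: δ = 980/1983 = 0.49420.

δ ≈ 0.494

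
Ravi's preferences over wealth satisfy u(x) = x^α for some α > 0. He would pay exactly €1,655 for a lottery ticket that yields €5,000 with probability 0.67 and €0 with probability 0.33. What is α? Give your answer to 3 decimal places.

The lottery's expected utility is 0.67·u(5000) + 0.33·u(0) = 0.67·5000^α (since u(0) = 0 for α > 0).
Equating: 1655^α = 0.67·5000^α, i.e. 0.3310^α = 0.67.
Taking logs: α·ln(1655/5000) = ln(0.67), so α = -0.400478 / -1.105637 ≈ 0.362.

α ≈ 0.362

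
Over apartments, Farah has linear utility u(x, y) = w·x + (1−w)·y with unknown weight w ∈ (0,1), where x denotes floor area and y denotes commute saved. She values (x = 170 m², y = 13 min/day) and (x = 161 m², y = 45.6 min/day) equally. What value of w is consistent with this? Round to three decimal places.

Indifference: w·170 + (1−w)·13 = w·161 + (1−w)·45.6.
Collecting terms: w·9 = (1−w)·32.6.
Hence w = 32.6/(9+32.6) = 32.6/41.6 = 0.784.

w = 0.784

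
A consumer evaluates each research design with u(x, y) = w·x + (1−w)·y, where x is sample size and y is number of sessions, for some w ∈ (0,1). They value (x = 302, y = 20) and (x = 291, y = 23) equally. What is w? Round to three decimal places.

u(302,20) = u(291,23) means w·302 + (1−w)·20 = w·291 + (1−w)·23.
Rearranging, 11·w − 3·(1−w) = 0.
So w/(1−w) = 3/11 = 0.2727, giving w = 3/(11+3) = 0.214.

w = 0.214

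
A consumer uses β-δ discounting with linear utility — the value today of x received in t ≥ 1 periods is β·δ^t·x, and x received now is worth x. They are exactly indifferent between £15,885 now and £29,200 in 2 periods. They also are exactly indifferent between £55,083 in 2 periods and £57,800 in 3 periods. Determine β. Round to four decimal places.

β ≈ 0.5990

The second indifference involves only future payoffs, so β cancels: β·δ^2·55083 = β·δ^3·57800, giving δ = 55083/57800 = 0.95299.
Now use the now-vs-future pair: 15885 = β·δ^2·29200 gives β = 15885/(0.90820·29200) ≈ 0.5990.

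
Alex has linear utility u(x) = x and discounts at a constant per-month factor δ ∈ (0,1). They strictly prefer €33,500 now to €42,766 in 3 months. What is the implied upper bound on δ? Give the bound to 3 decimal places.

δ < 0.922

Under u(x) = x this choice says 33500 > δ^3·42766.
So δ^3 < 33500/42766 = 0.78333; taking the cube root of both positive sides preserves the inequality.
δ < (33500/42766)^(1/3) ≈ 0.922.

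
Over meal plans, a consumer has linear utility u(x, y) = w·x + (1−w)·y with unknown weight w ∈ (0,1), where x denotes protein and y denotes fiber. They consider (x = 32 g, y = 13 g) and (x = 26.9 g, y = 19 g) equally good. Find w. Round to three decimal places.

u(32,13) = u(26.9,19) means w·32 + (1−w)·13 = w·26.9 + (1−w)·19.
Rearranging, 5.1·w − 6·(1−w) = 0.
The marginal rate of substitution is 6/5.1, so w = 6/(5.1+6) = 0.541.

w = 0.541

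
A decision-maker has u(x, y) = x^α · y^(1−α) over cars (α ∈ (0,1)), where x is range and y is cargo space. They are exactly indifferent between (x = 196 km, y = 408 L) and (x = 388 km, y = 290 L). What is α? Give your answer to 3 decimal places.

α ≈ 0.333

Indifference: 196^α · 408^(1−α) = 388^α · 290^(1−α).
Taking logs: α·ln 196 + (1−α)·ln 408 = α·ln 388 + (1−α)·ln 290, i.e. α·-0.682891 = (1−α)·-0.341386.
Thus α·(-1.024277) = -0.341386, so α = -0.341386/-1.024277 ≈ 0.333.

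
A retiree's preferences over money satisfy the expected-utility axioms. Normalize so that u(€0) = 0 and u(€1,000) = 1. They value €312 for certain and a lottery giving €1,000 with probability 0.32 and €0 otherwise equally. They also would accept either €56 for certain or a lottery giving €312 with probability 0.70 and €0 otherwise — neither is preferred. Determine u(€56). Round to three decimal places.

First, u(€312) = 0.32·u(€1,000) + 0.68·u(€0) = 0.32.
Then u(€56) = 0.70·u(€312) + 0.30·u(€0) = 0.70·0.32 + 0.30·0.00 = 0.2240.

0.224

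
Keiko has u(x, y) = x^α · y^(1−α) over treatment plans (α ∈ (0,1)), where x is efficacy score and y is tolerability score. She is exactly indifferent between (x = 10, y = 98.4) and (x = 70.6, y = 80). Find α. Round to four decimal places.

The Cobb–Douglas utilities coincide, so 10^α·98.4^(1−α) = 70.6^α·80^(1−α).
(10/70.6)^α = (80/98.4)^(1−α); take logs: α·ln(10/70.6) = (1−α)·ln(80/98.4), i.e. α·-1.9544451 = (1−α)·-0.2070142.
So α/(1−α) = (-0.2070142)/(-1.9544451) = 0.1059197, and α = 0.1059197/1.1059197 ≈ 0.0958.

α ≈ 0.0958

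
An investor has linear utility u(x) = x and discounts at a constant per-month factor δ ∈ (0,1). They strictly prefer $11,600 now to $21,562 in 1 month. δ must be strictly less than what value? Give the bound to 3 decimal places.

The preference means 11600 > δ·21562.
Dividing through by 21562 gives δ < 0.53798.

δ < 0.538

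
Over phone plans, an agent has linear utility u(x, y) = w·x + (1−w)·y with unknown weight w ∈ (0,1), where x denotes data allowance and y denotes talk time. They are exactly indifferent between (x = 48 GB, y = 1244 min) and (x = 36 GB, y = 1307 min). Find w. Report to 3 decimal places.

w = 0.840

u(48,1244) = u(36,1307) means w·48 + (1−w)·1244 = w·36 + (1−w)·1307.
w·(48−36) = (1−w)·(1307−1244), i.e. w·12 = (1−w)·63.
Hence w = 63/(12+63) = 63/75 = 0.840.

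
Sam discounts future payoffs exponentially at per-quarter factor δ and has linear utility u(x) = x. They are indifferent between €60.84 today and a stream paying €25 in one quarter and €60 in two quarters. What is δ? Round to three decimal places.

δ ≈ 0.820

The stream is worth 25δ + 60δ² today, so 25δ + 60δ² = 60.84.
Rearranged: 60δ² + 25δ − 60.84 = 0.
δ = (−25 + √(25² + 4·60·60.84)) / (2·60) = (−25 + √15226.60) / 120 ≈ 0.820.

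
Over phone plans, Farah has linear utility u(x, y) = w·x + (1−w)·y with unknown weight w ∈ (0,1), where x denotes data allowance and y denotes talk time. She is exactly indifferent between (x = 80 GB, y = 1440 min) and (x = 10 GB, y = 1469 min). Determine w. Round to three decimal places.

Equating utilities: w·80 + (1−w)·1440 = w·10 + (1−w)·1469.
Rearranging, 70·w − 29·(1−w) = 0.
So w/(1−w) = 29/70 = 0.4143, giving w = 29/(70+29) = 0.293.

w = 0.293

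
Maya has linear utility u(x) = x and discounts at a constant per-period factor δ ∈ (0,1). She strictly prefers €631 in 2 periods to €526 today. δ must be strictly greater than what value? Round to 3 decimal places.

δ > 0.913

Comparing present values: 526 < δ^2·631.
Dividing by 631: δ^2 > 0.83360. Both sides are positive, so the square root keeps the direction.
δ > 0.83360^(1/2) = 0.913.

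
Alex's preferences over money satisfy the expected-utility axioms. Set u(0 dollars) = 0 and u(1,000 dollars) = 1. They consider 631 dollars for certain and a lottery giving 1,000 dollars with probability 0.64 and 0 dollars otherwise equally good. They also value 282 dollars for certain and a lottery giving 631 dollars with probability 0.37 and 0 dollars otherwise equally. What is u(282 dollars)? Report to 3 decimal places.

First, u(631 dollars) = 0.64·u(1,000 dollars) + 0.36·u(0 dollars) = 0.64.
Then u(282 dollars) = 0.37·u(631 dollars) + 0.63·u(0 dollars) = 0.37·0.64 + 0.63·0.00 = 0.2368.

0.237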